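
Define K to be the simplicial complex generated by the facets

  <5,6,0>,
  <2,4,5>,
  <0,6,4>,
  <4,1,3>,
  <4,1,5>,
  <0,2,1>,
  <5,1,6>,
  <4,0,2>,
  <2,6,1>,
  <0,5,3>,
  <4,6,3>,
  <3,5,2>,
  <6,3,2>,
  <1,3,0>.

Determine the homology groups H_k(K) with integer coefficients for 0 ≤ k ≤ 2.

We work with the vertex ordering 0 < 1 < 2 < 3 < 4 < 5 < 6. The simplices of K, each written with vertices in increasing order, are:

  0-simplices (7): [0], [1], [2], [3], [4], [5], [6]
  1-simplices (21): [0,1], [0,2], [0,3], [0,4], [0,5], [0,6], [1,2], [1,3], [1,4], [1,5], [1,6], [2,3], [2,4], [2,5], [2,6], [3,4], [3,5], [3,6], [4,5], [4,6], [5,6]
  2-simplices (14): [0,1,2], [0,1,3], [0,2,4], [0,3,5], [0,4,6], [0,5,6], [1,2,6], [1,3,4], [1,4,5], [1,5,6], [2,3,5], [2,3,6], [2,4,5], [3,4,6]

giving chain groups C_0 ≅ Z^7, C_1 ≅ Z^21, C_2 ≅ Z^14.

∂_1: C_1 → C_0 is given by ∂[p,q] = [q] − [p]. For instance
  ∂[1,6] = [6] − [1].
The resulting 7×21 matrix has rank 6, and its Smith normal form has invariant factors (1,1,1,1,1,1).

Boundary ∂_2: C_2 → C_1 acts by ∂[p,q,r] = [q,r] − [p,r] + [p,q]. For instance
  ∂[3,4,6] = [4,6] − [3,6] + [3,4],
  ∂[2,3,6] = [3,6] − [2,6] + [2,3].
The 21×14 boundary matrix has rank 13 and Smith normal form diag(1,1,1,1,1,1,1,1,1,1,1,1,1).

From H_k ≅ ker(∂_k) / im(∂_{k+1}) we obtain:

  H_0: rank C_0 − rank ∂_1 = 7 − 6 = 1, and the invariant factors of ∂_1 are all 1, so H_0 ≅ Z.
  H_1: rank ker ∂_1 − rank ∂_2 = (21 − 6) − 13 = 2, and the invariant factors of ∂_2 are all 1, so H_1 ≅ Z^2.
  H_2: rank ker ∂_2 − rank ∂_3 = (14 − 13) − 0 = 1, and there is no ∂_3, so H_2 ≅ Z.

H_0 = Z,  H_1 = Z^2,  H_2 = Z.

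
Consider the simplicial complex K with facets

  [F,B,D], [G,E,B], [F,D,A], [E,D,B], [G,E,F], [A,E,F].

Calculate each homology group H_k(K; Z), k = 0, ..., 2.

K has 6 vertices, 12 edges, 6 triangles.
rank ∂_0 = 0, rank ∂_1 = 5 ⇒ b_0 = 6 − 0 − 5 = 1; all invariant factors of ∂_1 are 1 so no torsion. So H_0 ≅ Z.
rank ∂_1 = 5, rank ∂_2 = 6 ⇒ b_1 = 12 − 5 − 6 = 1; all invariant factors of ∂_2 are 1 so no torsion. So H_1 ≅ Z.
rank ∂_2 = 6, rank ∂_3 = 0 ⇒ b_2 = 6 − 6 − 0 = 0. So H_2 ≅ 0.

H_0 ≅ Z,  H_1 ≅ Z,  H_2 = 0.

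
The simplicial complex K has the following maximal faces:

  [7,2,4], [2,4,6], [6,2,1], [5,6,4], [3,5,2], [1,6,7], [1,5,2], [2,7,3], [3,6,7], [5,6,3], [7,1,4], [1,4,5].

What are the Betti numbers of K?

b_0 = 1, b_1 = 0, b_2 = 0.

We work with the vertex ordering 1 < 2 < 3 < 4 < 5 < 6 < 7. The simplices of K, each written with vertices in increasing order, are:

  0-simplices (7): [1], [2], [3], [4], [5], [6], [7]
  1-simplices (18): [1,2], [1,4], [1,5], [1,6], [1,7], [2,3], [2,4], [2,5], [2,6], [2,7], [3,5], [3,6], [3,7], [4,5], [4,6], [4,7], [5,6], [6,7]
  2-simplices (12): [1,2,5], [1,2,6], [1,4,5], [1,4,7], [1,6,7], [2,3,5], [2,3,7], [2,4,6], [2,4,7], [3,5,6], [3,6,7], [4,5,6]

giving chain groups C_0 ≅ Z^7, C_1 ≅ Z^18, C_2 ≅ Z^12.

The boundary map ∂_1: C_1 → C_0 maps an edge to its endpoints' difference, ∂[p,q] = q − p.
As a 7×18 matrix over Z this has rank 6, with invariant factors (1,1,1,1,1,1).

The boundary map ∂_2: C_2 → C_1 maps a triangle to the signed sum of its edges. For instance
  ∂[3,5,6] = [5,6] − [3,6] + [3,5],
  ∂[1,2,6] = [2,6] − [1,6] + [1,2].
The resulting 18×12 matrix has rank 12, and its Smith normal form has invariant factors (1,1,1,1,1,1,1,1,1,1,1,2).

Reading off H_k = ker ∂_k / im ∂_{k+1}:

  H_0: rank C_0 − rank ∂_1 = 7 − 6 = 1, and the invariant factors of ∂_1 are all 1, so H_0 ≅ Z.
  H_1: rank ker ∂_1 − rank ∂_2 = (18 − 6) − 12 = 0, and ∂_2 has invariant factor 2 > 1, so H_1 ≅ Z/2Z.
  H_2: rank ker ∂_2 − rank ∂_3 = (12 − 12) − 0 = 0, and there is no ∂_3, so H_2 ≅ 0.

As a check, the Euler characteristic is 7 − 18 + 12 = 1, which agrees with 1 − 0 + 0 = 1.

Hence the Betti numbers are b_0 = 1, b_1 = 0, b_2 = 0.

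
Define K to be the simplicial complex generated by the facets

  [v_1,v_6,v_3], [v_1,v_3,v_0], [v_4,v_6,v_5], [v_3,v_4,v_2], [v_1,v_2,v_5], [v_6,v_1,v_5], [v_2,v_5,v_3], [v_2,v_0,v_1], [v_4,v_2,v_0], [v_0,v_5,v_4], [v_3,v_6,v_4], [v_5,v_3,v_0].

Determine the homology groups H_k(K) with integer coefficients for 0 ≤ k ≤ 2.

We work with the vertex ordering v_0 < v_1 < v_2 < v_3 < v_4 < v_5 < v_6. The simplices of K, each written with vertices in increasing order, are:

  0-simplices (7): [v_0], [v_1], [v_2], [v_3], [v_4], [v_5], [v_6]
  1-simplices (18): (18 of them)
  2-simplices (12): (12 of them)

Hence C_0 ≅ Z^7, C_1 ≅ Z^18, C_2 ≅ Z^12.

∂_1: C_1 → C_0 sends each edge [p,q] (with p < q) to q − p. For instance
  ∂[v_0,v_1] = [v_1] − [v_0].
The 7×18 boundary matrix has rank 6 and Smith normal form diag(1,1,1,1,1,1).

The boundary map ∂_2: C_2 → C_1 sends each 2-simplex [p,q,r] to [q,r] − [p,r] + [p,q]. For instance
  ∂[v_0,v_3,v_5] = [v_3,v_5] − [v_0,v_5] + [v_0,v_3],
  ∂[v_2,v_3,v_5] = [v_3,v_5] − [v_2,v_5] + [v_2,v_3].
As a 18×12 matrix over Z this has rank 12, with invariant factors (1,1,1,1,1,1,1,1,1,1,1,2).

Now H_k = ker ∂_k / im ∂_{k+1}, so:

  H_0: rank C_0 − rank ∂_1 = 7 − 6 = 1, and the invariant factors of ∂_1 are all 1, so H_0 ≅ Z.
  H_1: rank ker ∂_1 − rank ∂_2 = (18 − 6) − 12 = 0, and ∂_2 has invariant factor 2 > 1, so H_1 ≅ Z/2.
  H_2: rank ker ∂_2 − rank ∂_3 = (12 − 12) − 0 = 0, and there is no ∂_3, so H_2 ≅ 0.

As a check, the Euler characteristic is 7 − 18 + 12 = 1, which agrees with 1 − 0 + 0 = 1.

H_0 = Z,  H_1 = Z/2,  H_2 = 0.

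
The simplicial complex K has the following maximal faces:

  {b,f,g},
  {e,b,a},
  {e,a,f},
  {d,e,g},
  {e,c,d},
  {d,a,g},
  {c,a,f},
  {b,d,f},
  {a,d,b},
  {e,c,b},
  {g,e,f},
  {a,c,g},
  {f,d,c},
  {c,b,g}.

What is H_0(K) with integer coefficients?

H_0 ≅ Z.

Order the vertices as a < b < c < d < e < f < g. Listing each simplex with vertices in this order, K has dimension 2 with simplices:

  0-simplices (7): a, b, c, d, e, f, g
  1-simplices (21): ab, ac, ad, ae, af, ag, bc, bd, be, bf, bg, cd, ce, cf, cg, de, df, dg, ef, eg, fg
  2-simplices (14): abd, abe, acf, acg, adg, aef, bce, bcg, bdf, bfg, cde, cdf, deg, efg

Hence C_0 ≅ Z^7, C_1 ≅ Z^21, C_2 ≅ Z^14.

Boundary ∂_1: C_1 → C_0 maps an edge to its endpoints' difference, ∂[p,q] = q − p. For instance
  ∂fg = g − f.
The resulting 7×21 matrix has rank 6, and its Smith normal form has invariant factors (1,1,1,1,1,1).

∂_2: C_2 → C_1 sends each 2-simplex [p,q,r] to [q,r] − [p,r] + [p,q]. For instance
  ∂cdf = df − cf + cd,
  ∂adg = dg − ag + ad.
This gives a 21×14 integer matrix of rank 13; reducing to Smith normal form yields diagonal entries (1,1,1,1,1,1,1,1,1,1,1,1,1).

Now H_k = ker ∂_k / im ∂_{k+1}, so:

  H_0: rank C_0 − rank ∂_1 = 7 − 6 = 1, and the invariant factors of ∂_1 are all 1, so H_0 ≅ Z.

(K is a triangulation of the torus T^2.)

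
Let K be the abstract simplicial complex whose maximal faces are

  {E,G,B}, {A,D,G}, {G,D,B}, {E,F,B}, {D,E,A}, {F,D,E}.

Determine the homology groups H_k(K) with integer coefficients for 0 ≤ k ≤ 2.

Fix the vertex order A < B < D < E < F < G and write every simplex with vertices in increasing order. Then dim K = 2 and the simplices of K are:

  0-simplices (6): A, B, D, E, F, G
  1-simplices (12): AD, AE, AG, BD, BE, BF, BG, DE, DF, DG, EF, EG
  2-simplices (6): ADE, ADG, BDG, BEF, BEG, DEF

Hence C_0 ≅ Z^6, C_1 ≅ Z^12, C_2 ≅ Z^6.

Boundary ∂_1: C_1 → C_0 sends each edge [p,q] (with p < q) to q − p.
The 6×12 boundary matrix has rank 5 and Smith normal form diag(1,1,1,1,1).

The boundary map ∂_2: C_2 → C_1 maps a triangle to the signed sum of its edges. For instance
  ∂BEF = EF − BF + BE,
  ∂BEG = EG − BG + BE.
The resulting 12×6 matrix has rank 6, and its Smith normal form has invariant factors (1,1,1,1,1,1).

Now H_k = ker ∂_k / im ∂_{k+1}, so:

  H_0: rank C_0 − rank ∂_1 = 6 − 5 = 1, and the invariant factors of ∂_1 are all 1, so H_0 ≅ Z.
  H_1: rank ker ∂_1 − rank ∂_2 = (12 − 5) − 6 = 1, and the invariant factors of ∂_2 are all 1, so H_1 ≅ Z.
  H_2: rank ker ∂_2 − rank ∂_3 = (6 − 6) − 0 = 0, and there is no ∂_3, so H_2 ≅ 0.

H_0 ≅ Z,  H_1 ≅ Z,  H_2 = 0.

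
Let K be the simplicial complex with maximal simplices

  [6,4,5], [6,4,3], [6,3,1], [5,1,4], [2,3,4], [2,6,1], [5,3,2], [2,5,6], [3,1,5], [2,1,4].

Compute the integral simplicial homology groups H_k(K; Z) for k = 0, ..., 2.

We work with the vertex ordering 1 < 2 < 3 < 4 < 5 < 6. The simplices of K, each written with vertices in increasing order, are:

  0-simplices (6): [1], [2], [3], [4], [5], [6]
  1-simplices (15): [1,2], [1,3], [1,4], [1,5], [1,6], [2,3], [2,4], [2,5], [2,6], [3,4], [3,5], [3,6], [4,5], [4,6], [5,6]
  2-simplices (10): [1,2,4], [1,2,6], [1,3,5], [1,3,6], [1,4,5], [2,3,4], [2,3,5], [2,5,6], [3,4,6], [4,5,6]

giving chain groups C_0 ≅ Z^6, C_1 ≅ Z^15, C_2 ≅ Z^10.

The boundary map ∂_1: C_1 → C_0 maps an edge to its endpoints' difference, ∂[p,q] = q − p. For instance
  ∂[3,6] = [6] − [3].
The resulting 6×15 matrix has rank 5, and its Smith normal form has invariant factors (1,1,1,1,1).

∂_2: C_2 → C_1 sends each 2-simplex [p,q,r] to [q,r] − [p,r] + [p,q]. For instance
  ∂[2,5,6] = [5,6] − [2,6] + [2,5],
  ∂[1,2,4] = [2,4] − [1,4] + [1,2].
The resulting 15×10 matrix has rank 10, and its Smith normal form has invariant factors (1,1,1,1,1,1,1,1,1,2).

Reading off H_k = ker ∂_k / im ∂_{k+1}:

  H_0: rank C_0 − rank ∂_1 = 6 − 5 = 1, and the invariant factors of ∂_1 are all 1, so H_0 = Z.
  H_1: rank ker ∂_1 − rank ∂_2 = (15 − 5) − 10 = 0, and ∂_2 has invariant factor 2 > 1, so H_1 = Z/2.
  H_2: rank ker ∂_2 − rank ∂_3 = (10 − 10) − 0 = 0, and there is no ∂_3, so H_2 = 0.

H_0 ≅ Z,  H_1 ≅ Z/2,  H_2 = 0.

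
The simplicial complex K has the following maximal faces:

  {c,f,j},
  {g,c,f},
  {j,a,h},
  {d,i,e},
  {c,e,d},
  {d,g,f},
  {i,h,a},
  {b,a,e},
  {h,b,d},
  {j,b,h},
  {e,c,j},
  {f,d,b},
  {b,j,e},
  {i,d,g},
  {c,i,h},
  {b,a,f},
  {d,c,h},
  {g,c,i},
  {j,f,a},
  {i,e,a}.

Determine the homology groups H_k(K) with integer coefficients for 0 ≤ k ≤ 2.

H_0 ≅ Z,  H_1 ≅ Z ⊕ Z/2,  H_2 = 0.

Take the total order a < b < c < d < e < f < g < h < i < j on the vertex set. Then K (dimension 2) consists of the simplices:

  0-simplices (10): a, b, c, d, e, f, g, h, i, j
  1-simplices (30): ab, ae, af, ah, ai, aj, bd, be, bf, bh, bj, cd, ce, cf, cg, ch, ci, cj, de, df, dg, dh, di, ei, ej, fg, fj, gi, hi, hj
  2-simplices (20): abe, abf, aei, afj, ahi, ahj, bdf, bdh, bej, bhj, cde, cdh, cej, cfg, cfj, cgi, chi, dei, dfg, dgi

so the chain groups are C_0 ≅ Z^10, C_1 ≅ Z^30, C_2 ≅ Z^20.

Boundary ∂_1: C_1 → C_0 sends each edge [p,q] (with p < q) to q − p.
The resulting 10×30 matrix has rank 9, and its Smith normal form has invariant factors (1,1,1,1,1,1,1,1,1).

Boundary ∂_2: C_2 → C_1 acts by ∂[p,q,r] = [q,r] − [p,r] + [p,q]. For instance
  ∂ahj = hj − aj + ah,
  ∂cej = ej − cj + ce.
The 30×20 boundary matrix has rank 20 and Smith normal form diag(1,1,1,1,1,1,1,1,1,1,1,1,1,1,1,1,1,1,1,2).

Now H_k = ker ∂_k / im ∂_{k+1}, so:

  H_0: rank C_0 − rank ∂_1 = 10 − 9 = 1, and the invariant factors of ∂_1 are all 1, so H_0 = Z.
  H_1: rank ker ∂_1 − rank ∂_2 = (30 − 9) − 20 = 1, and ∂_2 has invariant factor 2 > 1, so H_1 = Z ⊕ Z/2.
  H_2: rank ker ∂_2 − rank ∂_3 = (20 − 20) − 0 = 0, and there is no ∂_3, so H_2 = 0.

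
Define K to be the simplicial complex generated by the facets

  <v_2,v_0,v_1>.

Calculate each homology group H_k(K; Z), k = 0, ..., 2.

Fix the vertex order v_0 < v_1 < v_2 and write every simplex with vertices in increasing order. Then dim K = 2 and the simplices of K are:

  0-simplices (3): [v_0], [v_1], [v_2]
  1-simplices (3): [v_0,v_1], [v_0,v_2], [v_1,v_2]
  2-simplices (1): [v_0,v_1,v_2]

so the chain groups are C_0 ≅ Z^3, C_1 ≅ Z^3, C_2 ≅ Z^1.

The boundary map ∂_1: C_1 → C_0 sends each edge [p,q] (with p < q) to q − p.
This gives a 3×3 integer matrix of rank 2; reducing to Smith normal form yields diagonal entries (1,1).

The boundary map ∂_2: C_2 → C_1 sends each 2-simplex [p,q,r] to [q,r] − [p,r] + [p,q]. For instance
  ∂[v_0,v_1,v_2] = [v_1,v_2] − [v_0,v_2] + [v_0,v_1].
The 3×1 boundary matrix has rank 1 and Smith normal form diag(1).

Computing H_k = (kernel of ∂_k) / (image of ∂_{k+1}):

  H_0: rank C_0 − rank ∂_1 = 3 − 2 = 1, and the invariant factors of ∂_1 are all 1, so H_0 = Z.
  H_1: rank ker ∂_1 − rank ∂_2 = (3 − 2) − 1 = 0, and the invariant factors of ∂_2 are all 1, so H_1 = 0.
  H_2: rank ker ∂_2 − rank ∂_3 = (1 − 1) − 0 = 0, and there is no ∂_3, so H_2 = 0.

H_0 ≅ Z,  H_1 = 0,  H_2 = 0.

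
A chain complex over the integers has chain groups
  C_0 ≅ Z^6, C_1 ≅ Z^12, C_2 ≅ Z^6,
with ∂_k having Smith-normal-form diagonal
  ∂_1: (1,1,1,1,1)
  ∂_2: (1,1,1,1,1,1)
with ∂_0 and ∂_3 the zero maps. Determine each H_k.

H_0: b_0 = 6 − 0 − 5 = 1; torsion from ∂_1 factors > 1: none. So H_0 = Z.
H_1: b_1 = 12 − 5 − 6 = 1; torsion from ∂_2 factors > 1: none. So H_1 = Z.
H_2: b_2 = 6 − 6 − 0 = 0; torsion from ∂_3 factors > 1: none. So H_2 = 0.

H_0 = Z,  H_1 = Z,  H_2 = 0.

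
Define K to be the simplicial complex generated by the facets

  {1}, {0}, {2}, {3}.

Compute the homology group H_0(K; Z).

Order the vertices as 0 < 1 < 2 < 3. Listing each simplex with vertices in this order, K has dimension 0 with simplices:

  0-simplices (4): [0], [1], [2], [3]

so the chain groups are C_0 ≅ Z^4.

Now H_k = ker ∂_k / im ∂_{k+1}, so:

  H_0: rank C_0 − rank ∂_1 = 4 − 0 = 4, and there is no ∂_1, so H_0 = Z^4.

H_0 ≅ Z^4.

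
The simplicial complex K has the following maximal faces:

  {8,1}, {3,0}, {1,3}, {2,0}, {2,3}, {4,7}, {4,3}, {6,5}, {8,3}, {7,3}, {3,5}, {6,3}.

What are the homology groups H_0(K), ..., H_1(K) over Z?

H_0 ≅ Z,  H_1 ≅ Z^4.

Fix the vertex order 0 < 1 < 2 < 3 < 4 < 5 < 6 < 7 < 8 and write every simplex with vertices in increasing order. Then dim K = 1 and the simplices of K are:

  0-simplices (9): [0], [1], [2], [3], [4], [5], [6], [7], [8]
  1-simplices (12): [0,2], [0,3], [1,3], [1,8], [2,3], [3,4], [3,5], [3,6], [3,7], [3,8], [4,7], [5,6]

giving chain groups C_0 ≅ Z^9, C_1 ≅ Z^12.

Boundary ∂_1: C_1 → C_0 is given by ∂[p,q] = [q] − [p]. For instance
  ∂[0,2] = [2] − [0].
The 9×12 boundary matrix has rank 8 and Smith normal form diag(1,1,1,1,1,1,1,1).

Now H_k = ker ∂_k / im ∂_{k+1}, so:

  H_0: rank C_0 − rank ∂_1 = 9 − 8 = 1, and the invariant factors of ∂_1 are all 1, so H_0 = Z.
  H_1: rank ker ∂_1 − rank ∂_2 = (12 − 8) − 0 = 4, and there is no ∂_2, so H_1 = Z^4.

As a check, the Euler characteristic is 9 − 12 = -3, which agrees with 1 − 4 = -3.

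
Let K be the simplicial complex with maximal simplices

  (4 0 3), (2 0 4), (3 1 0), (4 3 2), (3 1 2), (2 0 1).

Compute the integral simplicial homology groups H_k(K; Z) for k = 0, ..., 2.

Order the vertices as 0 < 1 < 2 < 3 < 4. Listing each simplex with vertices in this order, K has dimension 2 with simplices:

  0-simplices (5): [0], [1], [2], [3], [4]
  1-simplices (9): [0,1], [0,2], [0,3], [0,4], [1,2], [1,3], [2,3], [2,4], [3,4]
  2-simplices (6): [0,1,2], [0,1,3], [0,2,4], [0,3,4], [1,2,3], [2,3,4]

giving chain groups C_0 ≅ Z^5, C_1 ≅ Z^9, C_2 ≅ Z^6.

∂_1: C_1 → C_0 is given by ∂[p,q] = [q] − [p]. For instance
  ∂[1,3] = [3] − [1].
The resulting 5×9 matrix has rank 4, and its Smith normal form has invariant factors (1,1,1,1).

Boundary ∂_2: C_2 → C_1 sends each 2-simplex [p,q,r] to [q,r] − [p,r] + [p,q]. For instance
  ∂[0,1,2] = [1,2] − [0,2] + [0,1],
  ∂[0,2,4] = [2,4] − [0,4] + [0,2].
The 9×6 boundary matrix has rank 5 and Smith normal form diag(1,1,1,1,1).

From H_k ≅ ker(∂_k) / im(∂_{k+1}) we obtain:

  H_0: rank C_0 − rank ∂_1 = 5 − 4 = 1, and the invariant factors of ∂_1 are all 1, so H_0 = Z.
  H_1: rank ker ∂_1 − rank ∂_2 = (9 − 4) − 5 = 0, and the invariant factors of ∂_2 are all 1, so H_1 = 0.
  H_2: rank ker ∂_2 − rank ∂_3 = (6 − 5) − 0 = 1, and there is no ∂_3, so H_2 = Z.

H_0 = Z,  H_1 = 0,  H_2 = Z.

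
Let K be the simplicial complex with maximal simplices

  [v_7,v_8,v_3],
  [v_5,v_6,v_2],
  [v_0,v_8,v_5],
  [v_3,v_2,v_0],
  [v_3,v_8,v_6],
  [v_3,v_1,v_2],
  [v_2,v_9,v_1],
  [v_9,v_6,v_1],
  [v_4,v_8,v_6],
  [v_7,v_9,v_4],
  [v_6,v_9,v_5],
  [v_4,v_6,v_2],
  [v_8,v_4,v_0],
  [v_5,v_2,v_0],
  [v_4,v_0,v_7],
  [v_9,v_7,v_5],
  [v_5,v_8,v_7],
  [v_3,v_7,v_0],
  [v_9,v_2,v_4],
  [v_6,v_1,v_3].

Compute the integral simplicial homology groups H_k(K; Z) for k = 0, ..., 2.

H_0 = Z,  H_1 = Z ⊕ Z_2,  H_2 = 0.

Order the vertices as v_0 < v_1 < v_2 < v_3 < v_4 < v_5 < v_6 < v_7 < v_8 < v_9. Listing each simplex with vertices in this order, K has dimension 2 with simplices:

  0-simplices (10): [v_0], [v_1], [v_2], [v_3], [v_4], [v_5], [v_6], [v_7], [v_8], [v_9]
  1-simplices (30): (30 of them)
  2-simplices (20): (20 of them)

giving chain groups C_0 ≅ Z^10, C_1 ≅ Z^30, C_2 ≅ Z^20.

Boundary ∂_1: C_1 → C_0 is given by ∂[p,q] = [q] − [p].
This gives a 10×30 integer matrix of rank 9; reducing to Smith normal form yields diagonal entries (1,1,1,1,1,1,1,1,1).

Boundary ∂_2: C_2 → C_1 maps a triangle to the signed sum of its edges. For instance
  ∂[v_5,v_6,v_9] = [v_6,v_9] − [v_5,v_9] + [v_5,v_6],
  ∂[v_3,v_7,v_8] = [v_7,v_8] − [v_3,v_8] + [v_3,v_7].
This gives a 30×20 integer matrix of rank 20; reducing to Smith normal form yields diagonal entries (1,1,1,1,1,1,1,1,1,1,1,1,1,1,1,1,1,1,1,2).

Now H_k = ker ∂_k / im ∂_{k+1}, so:

  H_0: rank C_0 − rank ∂_1 = 10 − 9 = 1, and the invariant factors of ∂_1 are all 1, so H_0 = Z.
  H_1: rank ker ∂_1 − rank ∂_2 = (30 − 9) − 20 = 1, and ∂_2 has invariant factor 2 > 1, so H_1 = Z ⊕ Z_2.
  H_2: rank ker ∂_2 − rank ∂_3 = (20 − 20) − 0 = 0, and there is no ∂_3, so H_2 = 0.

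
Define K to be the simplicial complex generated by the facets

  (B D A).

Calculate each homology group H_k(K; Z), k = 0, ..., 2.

We work with the vertex ordering A < B < D. The simplices of K, each written with vertices in increasing order, are:

  0-simplices (3): A, B, D
  1-simplices (3): AB, AD, BD
  2-simplices (1): ABD

Hence C_0 ≅ Z^3, C_1 ≅ Z^3, C_2 ≅ Z^1.

∂_1: C_1 → C_0 is given by ∂[p,q] = [q] − [p].
As a 3×3 matrix over Z this has rank 2, with invariant factors (1,1).

Boundary ∂_2: C_2 → C_1 acts by ∂[p,q,r] = [q,r] − [p,r] + [p,q]. For instance
  ∂ABD = BD − AD + AB.
The 3×1 boundary matrix has rank 1 and Smith normal form diag(1).

Now H_k = ker ∂_k / im ∂_{k+1}, so:

  H_0: rank C_0 − rank ∂_1 = 3 − 2 = 1, and the invariant factors of ∂_1 are all 1, so H_0 = Z.
  H_1: rank ker ∂_1 − rank ∂_2 = (3 − 2) − 1 = 0, and the invariant factors of ∂_2 are all 1, so H_1 = 0.
  H_2: rank ker ∂_2 − rank ∂_3 = (1 − 1) − 0 = 0, and there is no ∂_3, so H_2 = 0.

As a check, the Euler characteristic is 3 − 3 + 1 = 1, which agrees with 1 − 0 + 0 = 1.

H_0 = Z,  H_1 = 0,  H_2 = 0.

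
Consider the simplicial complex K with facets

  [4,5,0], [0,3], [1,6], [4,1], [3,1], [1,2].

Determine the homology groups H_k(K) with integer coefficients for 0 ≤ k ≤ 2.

K has 7 vertices, 8 edges, 1 triangle.
rank ∂_0 = 0, rank ∂_1 = 6 ⇒ b_0 = 7 − 0 − 6 = 1; all invariant factors of ∂_1 are 1 so no torsion. So H_0 ≅ Z.
rank ∂_1 = 6, rank ∂_2 = 1 ⇒ b_1 = 8 − 6 − 1 = 1; all invariant factors of ∂_2 are 1 so no torsion. So H_1 ≅ Z.
rank ∂_2 = 1, rank ∂_3 = 0 ⇒ b_2 = 1 − 1 − 0 = 0. So H_2 ≅ 0.

H_0 ≅ Z,  H_1 ≅ Z,  H_2 = 0.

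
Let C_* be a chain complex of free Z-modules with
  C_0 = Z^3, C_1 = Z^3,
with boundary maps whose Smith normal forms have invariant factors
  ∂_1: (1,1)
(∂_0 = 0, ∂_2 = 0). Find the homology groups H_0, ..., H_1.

H_0: b_0 = 3 − 0 − 2 = 1; torsion from ∂_1 factors > 1: none. So H_0 ≅ Z.
H_1: b_1 = 3 − 2 − 0 = 1; torsion from ∂_2 factors > 1: none. So H_1 ≅ Z.

H_0 ≅ Z,  H_1 ≅ Z.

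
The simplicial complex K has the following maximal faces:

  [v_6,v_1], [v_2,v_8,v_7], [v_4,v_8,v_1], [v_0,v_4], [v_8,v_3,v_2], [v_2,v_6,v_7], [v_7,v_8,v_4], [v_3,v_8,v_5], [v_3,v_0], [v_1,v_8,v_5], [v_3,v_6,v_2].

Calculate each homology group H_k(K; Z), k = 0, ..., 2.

Take the total order v_0 < v_1 < v_2 < v_3 < v_4 < v_5 < v_6 < v_7 < v_8 on the vertex set. Then K (dimension 2) consists of the simplices:

  0-simplices (9): [v_0], [v_1], [v_2], [v_3], [v_4], [v_5], [v_6], [v_7], [v_8]
  1-simplices (18): (18 of them)
  2-simplices (8): [v_1,v_4,v_8], [v_1,v_5,v_8], [v_2,v_3,v_6], [v_2,v_3,v_8], [v_2,v_6,v_7], [v_2,v_7,v_8], [v_3,v_5,v_8], [v_4,v_7,v_8]

Hence C_0 ≅ Z^9, C_1 ≅ Z^18, C_2 ≅ Z^8.

Boundary ∂_1: C_1 → C_0 maps an edge to its endpoints' difference, ∂[p,q] = q − p.
This gives a 9×18 integer matrix of rank 8; reducing to Smith normal form yields diagonal entries (1,1,1,1,1,1,1,1).

Boundary ∂_2: C_2 → C_1 acts by ∂[p,q,r] = [q,r] − [p,r] + [p,q]. For instance
  ∂[v_1,v_4,v_8] = [v_4,v_8] − [v_1,v_8] + [v_1,v_4],
  ∂[v_2,v_6,v_7] = [v_6,v_7] − [v_2,v_7] + [v_2,v_6].
The resulting 18×8 matrix has rank 8, and its Smith normal form has invariant factors (1,1,1,1,1,1,1,1).

From H_k ≅ ker(∂_k) / im(∂_{k+1}) we obtain:

  H_0: rank C_0 − rank ∂_1 = 9 − 8 = 1, and the invariant factors of ∂_1 are all 1, so H_0 = Z.
  H_1: rank ker ∂_1 − rank ∂_2 = (18 − 8) − 8 = 2, and the invariant factors of ∂_2 are all 1, so H_1 = Z^2.
  H_2: rank ker ∂_2 − rank ∂_3 = (8 − 8) − 0 = 0, and there is no ∂_3, so H_2 = 0.

H_0 = Z,  H_1 = Z^2,  H_2 = 0.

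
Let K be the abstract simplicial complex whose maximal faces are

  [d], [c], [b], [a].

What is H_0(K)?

Take the total order a < b < c < d on the vertex set. Then K (dimension 0) consists of the simplices:

  0-simplices (4): a, b, c, d

Hence C_0 ≅ Z^4.

Computing H_k = (kernel of ∂_k) / (image of ∂_{k+1}):

  H_0: rank C_0 − rank ∂_1 = 4 − 0 = 4, and there is no ∂_1, so H_0 ≅ Z^4.

H_0 ≅ Z^4.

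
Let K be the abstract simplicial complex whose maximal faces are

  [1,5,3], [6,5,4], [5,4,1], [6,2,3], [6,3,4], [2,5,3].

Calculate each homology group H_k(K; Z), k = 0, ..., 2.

Order the vertices as 1 < 2 < 3 < 4 < 5 < 6. Listing each simplex with vertices in this order, K has dimension 2 with simplices:

  0-simplices (6): [1], [2], [3], [4], [5], [6]
  1-simplices (12): [1,3], [1,4], [1,5], [2,3], [2,5], [2,6], [3,4], [3,5], [3,6], [4,5], [4,6], [5,6]
  2-simplices (6): [1,3,5], [1,4,5], [2,3,5], [2,3,6], [3,4,6], [4,5,6]

Hence C_0 ≅ Z^6, C_1 ≅ Z^12, C_2 ≅ Z^6.

Boundary ∂_1: C_1 → C_0 sends each edge [p,q] (with p < q) to q − p. For instance
  ∂[2,5] = [5] − [2].
The 6×12 boundary matrix has rank 5 and Smith normal form diag(1,1,1,1,1).

The boundary map ∂_2: C_2 → C_1 maps a triangle to the signed sum of its edges. For instance
  ∂[2,3,6] = [3,6] − [2,6] + [2,3],
  ∂[3,4,6] = [4,6] − [3,6] + [3,4].
As a 12×6 matrix over Z this has rank 6, with invariant factors (1,1,1,1,1,1).

From H_k ≅ ker(∂_k) / im(∂_{k+1}) we obtain:

  H_0: rank C_0 − rank ∂_1 = 6 − 5 = 1, and the invariant factors of ∂_1 are all 1, so H_0 ≅ Z.
  H_1: rank ker ∂_1 − rank ∂_2 = (12 − 5) − 6 = 1, and the invariant factors of ∂_2 are all 1, so H_1 ≅ Z.
  H_2: rank ker ∂_2 − rank ∂_3 = (6 − 6) − 0 = 0, and there is no ∂_3, so H_2 ≅ 0.

H_0 = Z,  H_1 = Z,  H_2 = 0.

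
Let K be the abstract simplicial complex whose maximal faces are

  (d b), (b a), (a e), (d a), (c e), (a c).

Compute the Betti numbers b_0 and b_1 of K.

b_0 = 1, b_1 = 2.

K has 5 vertices, 6 edges.
rank ∂_0 = 0, rank ∂_1 = 4 ⇒ b_0 = 5 − 0 − 4 = 1; all invariant factors of ∂_1 are 1 so no torsion. So H_0 ≅ Z.
rank ∂_1 = 4, rank ∂_2 = 0 ⇒ b_1 = 6 − 4 − 0 = 2. So H_1 ≅ Z^2.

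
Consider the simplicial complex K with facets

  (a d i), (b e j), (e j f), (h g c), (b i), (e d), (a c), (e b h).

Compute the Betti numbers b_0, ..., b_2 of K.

b_0 = 1, b_1 = 2, b_2 = 0.

K has 10 vertices, 16 edges, 5 triangles.
rank ∂_0 = 0, rank ∂_1 = 9 ⇒ b_0 = 10 − 0 − 9 = 1; all invariant factors of ∂_1 are 1 so no torsion. So H_0 ≅ Z.
rank ∂_1 = 9, rank ∂_2 = 5 ⇒ b_1 = 16 − 9 − 5 = 2; all invariant factors of ∂_2 are 1 so no torsion. So H_1 ≅ Z^2.
rank ∂_2 = 5, rank ∂_3 = 0 ⇒ b_2 = 5 − 5 − 0 = 0. So H_2 ≅ 0.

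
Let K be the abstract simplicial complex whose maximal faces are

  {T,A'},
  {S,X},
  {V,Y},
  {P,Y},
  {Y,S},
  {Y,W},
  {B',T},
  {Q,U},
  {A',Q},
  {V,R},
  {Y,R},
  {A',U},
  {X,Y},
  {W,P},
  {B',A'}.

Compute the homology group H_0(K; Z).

Fix the vertex order P < Q < R < S < T < U < V < W < X < Y < A' < B' and write every simplex with vertices in increasing order. Then dim K = 1 and the simplices of K are:

  0-simplices (12): [P], [Q], [R], [S], [T], [U], [V], [W], [X], [Y], [A'], [B']
  1-simplices (15): [P,W], [P,Y], [Q,U], [Q,A'], [R,V], [R,Y], [S,X], [S,Y], [T,A'], [T,B'], [U,A'], [V,Y], [W,Y], [X,Y], [A',B']

giving chain groups C_0 ≅ Z^12, C_1 ≅ Z^15.

The boundary map ∂_1: C_1 → C_0 sends each edge [p,q] (with p < q) to q − p.
As a 12×15 matrix over Z this has rank 10, with invariant factors (1,1,1,1,1,1,1,1,1,1).

From H_k ≅ ker(∂_k) / im(∂_{k+1}) we obtain:

  H_0: rank C_0 − rank ∂_1 = 12 − 10 = 2, and the invariant factors of ∂_1 are all 1, so H_0 = Z^2.

(K is a triangulation of the disjoint union of a wedge of 3 circles and a wedge of 2 circles.)

H_0 = Z^2.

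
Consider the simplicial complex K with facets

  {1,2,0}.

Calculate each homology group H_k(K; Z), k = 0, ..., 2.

Order the vertices as 0 < 1 < 2. Listing each simplex with vertices in this order, K has dimension 2 with simplices:

  0-simplices (3): [0], [1], [2]
  1-simplices (3): [0,1], [0,2], [1,2]
  2-simplices (1): [0,1,2]

Hence C_0 ≅ Z^3, C_1 ≅ Z^3, C_2 ≅ Z^1.

The boundary map ∂_1: C_1 → C_0 sends each edge [p,q] (with p < q) to q − p. For instance
  ∂[0,2] = [2] − [0].
The resulting 3×3 matrix has rank 2, and its Smith normal form has invariant factors (1,1).

∂_2: C_2 → C_1 maps a triangle to the signed sum of its edges. For instance
  ∂[0,1,2] = [1,2] − [0,2] + [0,1].
This gives a 3×1 integer matrix of rank 1; reducing to Smith normal form yields diagonal entries (1).

Now H_k = ker ∂_k / im ∂_{k+1}, so:

  H_0: rank C_0 − rank ∂_1 = 3 − 2 = 1, and the invariant factors of ∂_1 are all 1, so H_0 ≅ Z.
  H_1: rank ker ∂_1 − rank ∂_2 = (3 − 2) − 1 = 0, and the invariant factors of ∂_2 are all 1, so H_1 ≅ 0.
  H_2: rank ker ∂_2 − rank ∂_3 = (1 − 1) − 0 = 0, and there is no ∂_3, so H_2 ≅ 0.

H_0 = Z,  H_1 = 0,  H_2 = 0.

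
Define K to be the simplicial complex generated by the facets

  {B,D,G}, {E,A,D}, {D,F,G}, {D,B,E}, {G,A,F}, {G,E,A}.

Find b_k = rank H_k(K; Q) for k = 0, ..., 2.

b_0 = 1, b_1 = 1, b_2 = 0.

Order the vertices as A < B < D < E < F < G. Listing each simplex with vertices in this order, K has dimension 2 with simplices:

  0-simplices (6): A, B, D, E, F, G
  1-simplices (12): AD, AE, AF, AG, BD, BE, BG, DE, DF, DG, EG, FG
  2-simplices (6): ADE, AEG, AFG, BDE, BDG, DFG

Hence C_0 ≅ Z^6, C_1 ≅ Z^12, C_2 ≅ Z^6.

∂_1: C_1 → C_0 maps an edge to its endpoints' difference, ∂[p,q] = q − p.
The resulting 6×12 matrix has rank 5, and its Smith normal form has invariant factors (1,1,1,1,1).

∂_2: C_2 → C_1 acts by ∂[p,q,r] = [q,r] − [p,r] + [p,q]. For instance
  ∂AEG = EG − AG + AE,
  ∂BDE = DE − BE + BD.
The resulting 12×6 matrix has rank 6, and its Smith normal form has invariant factors (1,1,1,1,1,1).

Reading off H_k = ker ∂_k / im ∂_{k+1}:

  H_0: rank C_0 − rank ∂_1 = 6 − 5 = 1, and the invariant factors of ∂_1 are all 1, so H_0 = Z.
  H_1: rank ker ∂_1 − rank ∂_2 = (12 − 5) − 6 = 1, and the invariant factors of ∂_2 are all 1, so H_1 = Z.
  H_2: rank ker ∂_2 − rank ∂_3 = (6 − 6) − 0 = 0, and there is no ∂_3, so H_2 = 0.

Hence the Betti numbers are b_0 = 1, b_1 = 1, b_2 = 0.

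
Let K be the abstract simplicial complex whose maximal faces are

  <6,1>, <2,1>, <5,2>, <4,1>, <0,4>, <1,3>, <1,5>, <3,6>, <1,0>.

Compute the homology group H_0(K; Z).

We work with the vertex ordering 0 < 1 < 2 < 3 < 4 < 5 < 6. The simplices of K, each written with vertices in increasing order, are:

  0-simplices (7): [0], [1], [2], [3], [4], [5], [6]
  1-simplices (9): [0,1], [0,4], [1,2], [1,3], [1,4], [1,5], [1,6], [2,5], [3,6]

Hence C_0 ≅ Z^7, C_1 ≅ Z^9.

∂_1: C_1 → C_0 is given by ∂[p,q] = [q] − [p].
This gives a 7×9 integer matrix of rank 6; reducing to Smith normal form yields diagonal entries (1,1,1,1,1,1).

Now H_k = ker ∂_k / im ∂_{k+1}, so:

  H_0: rank C_0 − rank ∂_1 = 7 − 6 = 1, and the invariant factors of ∂_1 are all 1, so H_0 ≅ Z.

H_0 ≅ Z.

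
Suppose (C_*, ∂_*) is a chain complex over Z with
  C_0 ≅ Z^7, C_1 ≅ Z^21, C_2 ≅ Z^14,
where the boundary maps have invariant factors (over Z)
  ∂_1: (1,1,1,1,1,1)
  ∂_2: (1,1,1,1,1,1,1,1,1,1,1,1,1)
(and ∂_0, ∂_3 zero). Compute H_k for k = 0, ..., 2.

H_0 ≅ Z,  H_1 ≅ Z^2,  H_2 ≅ Z.

H_0: b_0 = 7 − 0 − 6 = 1; torsion from ∂_1 factors > 1: none. So H_0 ≅ Z.
H_1: b_1 = 21 − 6 − 13 = 2; torsion from ∂_2 factors > 1: none. So H_1 ≅ Z^2.
H_2: b_2 = 14 − 13 − 0 = 1; torsion from ∂_3 factors > 1: none. So H_2 ≅ Z.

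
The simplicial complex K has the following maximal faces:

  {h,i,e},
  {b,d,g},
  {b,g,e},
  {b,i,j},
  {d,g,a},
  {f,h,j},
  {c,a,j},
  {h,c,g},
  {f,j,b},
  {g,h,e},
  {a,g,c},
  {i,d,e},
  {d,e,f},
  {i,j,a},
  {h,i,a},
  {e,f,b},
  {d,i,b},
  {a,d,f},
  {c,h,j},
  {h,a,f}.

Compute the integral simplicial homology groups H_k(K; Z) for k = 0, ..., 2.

Fix the vertex order a < b < c < d < e < f < g < h < i < j and write every simplex with vertices in increasing order. Then dim K = 2 and the simplices of K are:

  0-simplices (10): a, b, c, d, e, f, g, h, i, j
  1-simplices (30): ac, ad, af, ag, ah, ai, aj, bd, be, bf, bg, bi, bj, cg, ch, cj, de, df, dg, di, ef, eg, eh, ei, fh, fj, gh, hi, hj, ij
  2-simplices (20): acg, acj, adf, adg, afh, ahi, aij, bdg, bdi, bef, beg, bfj, bij, cgh, chj, def, dei, egh, ehi, fhj

giving chain groups C_0 ≅ Z^10, C_1 ≅ Z^30, C_2 ≅ Z^20.

Boundary ∂_1: C_1 → C_0 is given by ∂[p,q] = [q] − [p].
As a 10×30 matrix over Z this has rank 9, with invariant factors (1,1,1,1,1,1,1,1,1).

The boundary map ∂_2: C_2 → C_1 sends each 2-simplex [p,q,r] to [q,r] − [p,r] + [p,q]. For instance
  ∂acj = cj − aj + ac,
  ∂chj = hj − cj + ch.
This gives a 30×20 integer matrix of rank 20; reducing to Smith normal form yields diagonal entries (1,1,1,1,1,1,1,1,1,1,1,1,1,1,1,1,1,1,1,2).

Computing H_k = (kernel of ∂_k) / (image of ∂_{k+1}):

  H_0: rank C_0 − rank ∂_1 = 10 − 9 = 1, and the invariant factors of ∂_1 are all 1, so H_0 ≅ Z.
  H_1: rank ker ∂_1 − rank ∂_2 = (30 − 9) − 20 = 1, and ∂_2 has invariant factor 2 > 1, so H_1 ≅ Z ⊕ Z_2.
  H_2: rank ker ∂_2 − rank ∂_3 = (20 − 20) − 0 = 0, and there is no ∂_3, so H_2 ≅ 0.

As a check, the Euler characteristic is 10 − 30 + 20 = 0, which agrees with 1 − 1 + 0 = 0.

H_0 ≅ Z,  H_1 ≅ Z ⊕ Z_2,  H_2 = 0.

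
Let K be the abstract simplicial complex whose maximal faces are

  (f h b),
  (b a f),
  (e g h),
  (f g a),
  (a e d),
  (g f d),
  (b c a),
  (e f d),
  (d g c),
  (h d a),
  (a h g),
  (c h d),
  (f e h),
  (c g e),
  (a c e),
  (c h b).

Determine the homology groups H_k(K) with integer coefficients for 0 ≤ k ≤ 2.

H_0 ≅ Z,  H_1 ≅ Z^2,  H_2 ≅ Z.

We work with the vertex ordering a < b < c < d < e < f < g < h. The simplices of K, each written with vertices in increasing order, are:

  0-simplices (8): a, b, c, d, e, f, g, h
  1-simplices (24): ab, ac, ad, ae, af, ag, ah, bc, bf, bh, cd, ce, cg, ch, de, df, dg, dh, ef, eg, eh, fg, fh, gh
  2-simplices (16): abc, abf, ace, ade, adh, afg, agh, bch, bfh, cdg, cdh, ceg, def, dfg, efh, egh

giving chain groups C_0 ≅ Z^8, C_1 ≅ Z^24, C_2 ≅ Z^16.

The boundary map ∂_1: C_1 → C_0 maps an edge to its endpoints' difference, ∂[p,q] = q − p.
The 8×24 boundary matrix has rank 7 and Smith normal form diag(1,1,1,1,1,1,1).

∂_2: C_2 → C_1 sends each 2-simplex [p,q,r] to [q,r] − [p,r] + [p,q]. For instance
  ∂agh = gh − ah + ag,
  ∂dfg = fg − dg + df.
As a 24×16 matrix over Z this has rank 15, with invariant factors (1,1,1,1,1,1,1,1,1,1,1,1,1,1,1).

Reading off H_k = ker ∂_k / im ∂_{k+1}:

  H_0: rank C_0 − rank ∂_1 = 8 − 7 = 1, and the invariant factors of ∂_1 are all 1, so H_0 = Z.
  H_1: rank ker ∂_1 − rank ∂_2 = (24 − 7) − 15 = 2, and the invariant factors of ∂_2 are all 1, so H_1 = Z^2.
  H_2: rank ker ∂_2 − rank ∂_3 = (16 − 15) − 0 = 1, and there is no ∂_3, so H_2 = Z.

As a check, the Euler characteristic is 8 − 24 + 16 = 0, which agrees with 1 − 2 + 1 = 0.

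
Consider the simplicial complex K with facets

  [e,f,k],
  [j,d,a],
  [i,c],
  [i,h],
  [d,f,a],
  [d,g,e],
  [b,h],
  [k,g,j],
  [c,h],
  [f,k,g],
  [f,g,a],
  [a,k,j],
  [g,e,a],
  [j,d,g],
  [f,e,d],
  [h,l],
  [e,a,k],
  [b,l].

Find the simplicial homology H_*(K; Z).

Fix the vertex order a < b < c < d < e < f < g < h < i < j < k < l and write every simplex with vertices in increasing order. Then dim K = 2 and the simplices of K are:

  0-simplices (12): a, b, c, d, e, f, g, h, i, j, k, l
  1-simplices (24): ad, ae, af, ag, aj, ak, bh, bl, ch, ci, de, df, dg, dj, ef, eg, ek, fg, fk, gj, gk, hi, hl, jk
  2-simplices (12): adf, adj, aeg, aek, afg, ajk, def, deg, dgj, efk, fgk, gjk

so the chain groups are C_0 ≅ Z^12, C_1 ≅ Z^24, C_2 ≅ Z^12.

Boundary ∂_1: C_1 → C_0 sends each edge [p,q] (with p < q) to q − p. For instance
  ∂gk = k − g.
The resulting 12×24 matrix has rank 10, and its Smith normal form has invariant factors (1,1,1,1,1,1,1,1,1,1).

Boundary ∂_2: C_2 → C_1 sends each 2-simplex [p,q,r] to [q,r] − [p,r] + [p,q]. For instance
  ∂fgk = gk − fk + fg,
  ∂adj = dj − aj + ad.
The 24×12 boundary matrix has rank 12 and Smith normal form diag(1,1,1,1,1,1,1,1,1,1,1,2).

From H_k ≅ ker(∂_k) / im(∂_{k+1}) we obtain:

  H_0: rank C_0 − rank ∂_1 = 12 − 10 = 2, and the invariant factors of ∂_1 are all 1, so H_0 ≅ Z^2.
  H_1: rank ker ∂_1 − rank ∂_2 = (24 − 10) − 12 = 2, and ∂_2 has invariant factor 2 > 1, so H_1 ≅ Z^2 ⊕ Z/2.
  H_2: rank ker ∂_2 − rank ∂_3 = (12 − 12) − 0 = 0, and there is no ∂_3, so H_2 ≅ 0.

As a check, the Euler characteristic is 12 − 24 + 12 = 0, which agrees with 2 − 2 + 0 = 0.

H_0 ≅ Z^2,  H_1 ≅ Z^2 ⊕ Z/2,  H_2 = 0.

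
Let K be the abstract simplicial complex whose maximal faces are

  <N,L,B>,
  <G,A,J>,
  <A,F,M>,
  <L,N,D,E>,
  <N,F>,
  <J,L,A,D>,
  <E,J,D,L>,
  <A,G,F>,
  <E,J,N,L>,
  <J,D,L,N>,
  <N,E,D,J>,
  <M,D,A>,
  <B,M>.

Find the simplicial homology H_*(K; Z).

H_0 = Z,  H_1 = Z^2,  H_2 = 0,  H_3 = Z.

Fix the vertex order A < B < D < E < F < G < J < L < M < N and write every simplex with vertices in increasing order. Then dim K = 3 and the simplices of K are:

  0-simplices (10): A, B, D, E, F, G, J, L, M, N
  1-simplices (24): AD, AF, AG, AJ, AL, AM, BL, BM, BN, DE, DJ, DL, DM, DN, EJ, EL, EN, FG, FM, FN, GJ, JL, JN, LN
  2-simplices (18): ADJ, ADL, ADM, AFG, AFM, AGJ, AJL, BLN, DEJ, DEL, DEN, DJL, DJN, DLN, EJL, EJN, ELN, JLN
  3-simplices (6): ADJL, DEJL, DEJN, DELN, DJLN, EJLN

so the chain groups are C_0 ≅ Z^10, C_1 ≅ Z^24, C_2 ≅ Z^18, C_3 ≅ Z^6.

Boundary ∂_1: C_1 → C_0 sends each edge [p,q] (with p < q) to q − p. For instance
  ∂BL = L − B.
This gives a 10×24 integer matrix of rank 9; reducing to Smith normal form yields diagonal entries (1,1,1,1,1,1,1,1,1).

∂_2: C_2 → C_1 sends each 2-simplex [p,q,r] to [q,r] − [p,r] + [p,q]. For instance
  ∂BLN = LN − BN + BL,
  ∂AJL = JL − AL + AJ.
The resulting 24×18 matrix has rank 13, and its Smith normal form has invariant factors (1,1,1,1,1,1,1,1,1,1,1,1,1).

The boundary map ∂_3: C_3 → C_2 sends each 3-simplex σ to the alternating sum Σ_i (−1)^i (σ with its i-th vertex removed). For instance
  ∂DJLN = JLN − DLN + DJN − DJL,
  ∂DEJL = EJL − DJL + DEL − DEJ.
This gives a 18×6 integer matrix of rank 5; reducing to Smith normal form yields diagonal entries (1,1,1,1,1).

From H_k ≅ ker(∂_k) / im(∂_{k+1}) we obtain:

  H_0: rank C_0 − rank ∂_1 = 10 − 9 = 1, and the invariant factors of ∂_1 are all 1, so H_0 ≅ Z.
  H_1: rank ker ∂_1 − rank ∂_2 = (24 − 9) − 13 = 2, and the invariant factors of ∂_2 are all 1, so H_1 ≅ Z^2.
  H_2: rank ker ∂_2 − rank ∂_3 = (18 − 13) − 5 = 0, and the invariant factors of ∂_3 are all 1, so H_2 ≅ 0.
  H_3: rank ker ∂_3 − rank ∂_4 = (6 − 5) − 0 = 1, and there is no ∂_4, so H_3 ≅ Z.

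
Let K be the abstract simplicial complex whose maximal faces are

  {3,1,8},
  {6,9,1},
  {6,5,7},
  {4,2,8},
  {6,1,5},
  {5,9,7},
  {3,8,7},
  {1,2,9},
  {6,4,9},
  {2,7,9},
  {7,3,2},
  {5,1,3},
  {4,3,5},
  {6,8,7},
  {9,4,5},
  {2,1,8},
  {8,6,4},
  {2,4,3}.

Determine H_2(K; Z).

H_2 ≅ 0.

Order the vertices as 1 < 2 < 3 < 4 < 5 < 6 < 7 < 8 < 9. Listing each simplex with vertices in this order, K has dimension 2 with simplices:

  0-simplices (9): [1], [2], [3], [4], [5], [6], [7], [8], [9]
  1-simplices (27): (27 of them)
  2-simplices (18): [1,2,8], [1,2,9], [1,3,5], [1,3,8], [1,5,6], [1,6,9], [2,3,4], [2,3,7], [2,4,8], [2,7,9], [3,4,5], [3,7,8], [4,5,9], [4,6,8], [4,6,9], [5,6,7], [5,7,9], [6,7,8]

giving chain groups C_0 ≅ Z^9, C_1 ≅ Z^27, C_2 ≅ Z^18.

The boundary map ∂_1: C_1 → C_0 sends each edge [p,q] (with p < q) to q − p.
The resulting 9×27 matrix has rank 8, and its Smith normal form has invariant factors (1,1,1,1,1,1,1,1).

Boundary ∂_2: C_2 → C_1 sends each 2-simplex [p,q,r] to [q,r] − [p,r] + [p,q]. For instance
  ∂[4,6,8] = [6,8] − [4,8] + [4,6],
  ∂[2,3,7] = [3,7] − [2,7] + [2,3].
The 27×18 boundary matrix has rank 18 and Smith normal form diag(1,1,1,1,1,1,1,1,1,1,1,1,1,1,1,1,1,2).

From H_k ≅ ker(∂_k) / im(∂_{k+1}) we obtain:

  H_2: rank ker ∂_2 − rank ∂_3 = (18 − 18) − 0 = 0, and there is no ∂_3, so H_2 ≅ 0.

(K is a triangulation of the Klein bottle.)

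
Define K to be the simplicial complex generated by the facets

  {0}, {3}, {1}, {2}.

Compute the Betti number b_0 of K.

Take the total order 0 < 1 < 2 < 3 on the vertex set. Then K (dimension 0) consists of the simplices:

  0-simplices (4): [0], [1], [2], [3]

so the chain groups are C_0 ≅ Z^4.

Computing H_k = (kernel of ∂_k) / (image of ∂_{k+1}):

  H_0: rank C_0 − rank ∂_1 = 4 − 0 = 4, and there is no ∂_1, so H_0 = Z^4.

Hence the Betti numbers are b_0 = 4.

b_0 = 4.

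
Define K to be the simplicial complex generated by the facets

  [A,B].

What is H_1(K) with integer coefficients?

H_1 = 0.

Fix the vertex order A < B and write every simplex with vertices in increasing order. Then dim K = 1 and the simplices of K are:

  0-simplices (2): A, B
  1-simplices (1): AB

giving chain groups C_0 ≅ Z^2, C_1 ≅ Z^1.

Boundary ∂_1: C_1 → C_0 is given by ∂[p,q] = [q] − [p]. For instance
  ∂AB = B − A.
The resulting 2×1 matrix has rank 1, and its Smith normal form has invariant factors (1).

From H_k ≅ ker(∂_k) / im(∂_{k+1}) we obtain:

  H_1: rank ker ∂_1 − rank ∂_2 = (1 − 1) − 0 = 0, and there is no ∂_2, so H_1 ≅ 0.

(K is a triangulation of the 1-simplex.)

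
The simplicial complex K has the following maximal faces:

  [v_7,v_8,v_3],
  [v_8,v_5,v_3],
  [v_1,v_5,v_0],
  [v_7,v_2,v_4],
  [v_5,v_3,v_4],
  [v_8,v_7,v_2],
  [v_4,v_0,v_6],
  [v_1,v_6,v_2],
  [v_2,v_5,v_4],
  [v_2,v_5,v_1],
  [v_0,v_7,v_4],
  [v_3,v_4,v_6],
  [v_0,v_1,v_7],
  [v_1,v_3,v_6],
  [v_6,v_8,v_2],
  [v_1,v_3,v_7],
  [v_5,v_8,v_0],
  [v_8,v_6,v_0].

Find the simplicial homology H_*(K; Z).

H_0 = Z,  H_1 = Z^2,  H_2 = Z.

Order the vertices as v_0 < v_1 < v_2 < v_3 < v_4 < v_5 < v_6 < v_7 < v_8. Listing each simplex with vertices in this order, K has dimension 2 with simplices:

  0-simplices (9): [v_0], [v_1], [v_2], [v_3], [v_4], [v_5], [v_6], [v_7], [v_8]
  1-simplices (27): (27 of them)
  2-simplices (18): (18 of them)

so the chain groups are C_0 ≅ Z^9, C_1 ≅ Z^27, C_2 ≅ Z^18.

∂_1: C_1 → C_0 is given by ∂[p,q] = [q] − [p].
As a 9×27 matrix over Z this has rank 8, with invariant factors (1,1,1,1,1,1,1,1).

The boundary map ∂_2: C_2 → C_1 acts by ∂[p,q,r] = [q,r] − [p,r] + [p,q]. For instance
  ∂[v_3,v_4,v_6] = [v_4,v_6] − [v_3,v_6] + [v_3,v_4],
  ∂[v_1,v_3,v_6] = [v_3,v_6] − [v_1,v_6] + [v_1,v_3].
The 27×18 boundary matrix has rank 17 and Smith normal form diag(1,1,1,1,1,1,1,1,1,1,1,1,1,1,1,1,1).

Computing H_k = (kernel of ∂_k) / (image of ∂_{k+1}):

  H_0: rank C_0 − rank ∂_1 = 9 − 8 = 1, and the invariant factors of ∂_1 are all 1, so H_0 ≅ Z.
  H_1: rank ker ∂_1 − rank ∂_2 = (27 − 8) − 17 = 2, and the invariant factors of ∂_2 are all 1, so H_1 ≅ Z^2.
  H_2: rank ker ∂_2 − rank ∂_3 = (18 − 17) − 0 = 1, and there is no ∂_3, so H_2 ≅ Z.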